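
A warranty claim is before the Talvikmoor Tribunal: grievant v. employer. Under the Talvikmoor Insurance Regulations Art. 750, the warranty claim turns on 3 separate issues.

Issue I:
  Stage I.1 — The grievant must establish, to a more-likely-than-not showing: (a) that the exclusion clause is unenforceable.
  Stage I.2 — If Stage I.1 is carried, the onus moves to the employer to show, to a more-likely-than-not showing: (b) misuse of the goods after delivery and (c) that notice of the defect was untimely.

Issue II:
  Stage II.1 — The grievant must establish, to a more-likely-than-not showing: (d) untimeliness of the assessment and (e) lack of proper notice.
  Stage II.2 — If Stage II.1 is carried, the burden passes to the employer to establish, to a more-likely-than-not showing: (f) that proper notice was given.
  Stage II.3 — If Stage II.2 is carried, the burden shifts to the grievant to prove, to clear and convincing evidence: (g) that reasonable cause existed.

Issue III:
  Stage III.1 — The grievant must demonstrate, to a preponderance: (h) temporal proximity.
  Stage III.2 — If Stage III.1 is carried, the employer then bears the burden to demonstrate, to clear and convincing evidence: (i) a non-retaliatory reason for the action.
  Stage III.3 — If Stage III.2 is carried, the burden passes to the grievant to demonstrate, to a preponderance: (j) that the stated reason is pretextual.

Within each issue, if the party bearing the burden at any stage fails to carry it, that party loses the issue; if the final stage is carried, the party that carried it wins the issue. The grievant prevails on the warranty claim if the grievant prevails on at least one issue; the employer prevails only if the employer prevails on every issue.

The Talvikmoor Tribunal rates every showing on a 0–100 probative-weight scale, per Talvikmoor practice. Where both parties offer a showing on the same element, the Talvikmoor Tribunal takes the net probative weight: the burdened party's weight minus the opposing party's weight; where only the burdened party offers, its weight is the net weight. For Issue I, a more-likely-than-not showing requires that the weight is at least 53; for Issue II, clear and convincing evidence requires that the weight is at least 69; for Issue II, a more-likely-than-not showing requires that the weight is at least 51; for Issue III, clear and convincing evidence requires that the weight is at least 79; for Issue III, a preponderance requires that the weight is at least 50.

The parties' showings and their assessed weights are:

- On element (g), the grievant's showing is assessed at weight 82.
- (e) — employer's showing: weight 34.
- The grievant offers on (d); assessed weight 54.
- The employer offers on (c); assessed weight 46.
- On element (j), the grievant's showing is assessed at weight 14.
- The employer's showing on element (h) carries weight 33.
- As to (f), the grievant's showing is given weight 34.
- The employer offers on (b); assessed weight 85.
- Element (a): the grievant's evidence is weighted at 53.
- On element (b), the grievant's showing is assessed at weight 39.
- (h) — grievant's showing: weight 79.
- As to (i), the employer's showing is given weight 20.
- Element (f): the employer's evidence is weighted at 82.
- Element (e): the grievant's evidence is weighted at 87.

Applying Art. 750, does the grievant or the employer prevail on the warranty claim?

— Issue I —
Stage I.1 (grievant, a more-likely-than-not showing, weight is at least 53): (a) 53 ≥ 53 — meets.
  Stage I.1 is satisfied; the onus moves to the employer.
Stage I.2 (employer, a more-likely-than-not showing, weight is at least 53): (b) net 85−39=46 < 53 — fails; (c) 46 < 53 — fails.
  The employer does not carry Stage I.2.
The analysis ends at Stage I.2; the grievant prevails on this issue.
— Issue II —
Stage II.1 — burden on grievant; standard: a more-likely-than-not showing (weight is at least 51).
    (d): 54 ≥ 51 [met]
    (e): 87 − 34 = 53 ≥ 51 [met]
  Stage II.1 carried; the burden shifts to the employer.
Stage II.2 — burden on employer; standard: a more-likely-than-not showing (weight is at least 51).
    (f): 82 − 34 = 48 < 51 [not met]
  The employer does not carry Stage II.2.
The grievant prevails on this issue.
— Issue III —
Stage III.1 (grievant, a preponderance, weight is at least 50): (h) net 79−33=46 < 50 — fails.
  Stage III.1 not carried; the grievant fails its burden.
The analysis ends at Stage III.1; the employer prevails on this issue.
Per-issue: Issue I → grievant; Issue II → grievant; Issue III → employer. The grievant must prevail on at least one issue; overall, the grievant prevails.

grievant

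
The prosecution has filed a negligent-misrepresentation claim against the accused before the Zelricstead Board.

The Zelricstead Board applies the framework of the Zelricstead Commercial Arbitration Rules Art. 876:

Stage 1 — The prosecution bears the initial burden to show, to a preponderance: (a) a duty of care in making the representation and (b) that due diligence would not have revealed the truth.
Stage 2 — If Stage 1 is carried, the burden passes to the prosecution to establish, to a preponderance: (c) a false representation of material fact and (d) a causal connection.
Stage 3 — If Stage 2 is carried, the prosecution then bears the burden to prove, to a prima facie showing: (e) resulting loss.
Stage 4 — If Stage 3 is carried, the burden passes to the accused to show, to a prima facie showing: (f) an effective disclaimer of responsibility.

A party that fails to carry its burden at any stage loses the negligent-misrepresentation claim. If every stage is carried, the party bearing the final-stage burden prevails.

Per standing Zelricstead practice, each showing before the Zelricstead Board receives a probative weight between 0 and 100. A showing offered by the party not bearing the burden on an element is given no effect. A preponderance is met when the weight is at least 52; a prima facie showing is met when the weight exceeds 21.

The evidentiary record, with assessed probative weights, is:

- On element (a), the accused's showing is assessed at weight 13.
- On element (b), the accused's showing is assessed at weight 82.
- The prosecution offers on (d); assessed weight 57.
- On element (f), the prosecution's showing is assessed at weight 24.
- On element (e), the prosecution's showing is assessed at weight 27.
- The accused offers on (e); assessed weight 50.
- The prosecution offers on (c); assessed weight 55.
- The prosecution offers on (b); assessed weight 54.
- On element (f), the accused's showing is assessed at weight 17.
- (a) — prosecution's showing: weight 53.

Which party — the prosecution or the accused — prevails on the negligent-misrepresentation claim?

prosecution

At Stage 1 the prosecution must meet a preponderance (weight is at least 52): on (a) the weight is 53 (the accused's 13 is given no effect), which does reach 52, so (a) meets the standard; on (b) the weight is 54 (the accused's 82 is given no effect), which does reach 52, so (b) meets the standard.
  Stage 1 carried; the burden remains with the prosecution.
At Stage 2 the prosecution must meet a preponderance (weight is at least 52): on (c) the weight is 55, ≥ 52, so (c) meets the standard; on (d) the weight is 57, ≥ 52, so (d) meets the standard.
  Stage 2 is satisfied; the prosecution continues to bear the burden.
At Stage 3 the prosecution must meet a prima facie showing (weight exceeds 21): on (e) the weight is 27 (the accused's 50 is given no effect), > 21, so (e) meets the standard.
  Stage 3 is satisfied; the onus moves to the accused.
At Stage 4 the accused must meet a prima facie showing (weight exceeds 21): on (f) the weight is 17 (the prosecution's 24 is given no effect), which does not exceed 21, so (f) does not meet the standard.
  Stage 4 not carried; the accused fails its burden.
The analysis ends at Stage 4; the prosecution prevails.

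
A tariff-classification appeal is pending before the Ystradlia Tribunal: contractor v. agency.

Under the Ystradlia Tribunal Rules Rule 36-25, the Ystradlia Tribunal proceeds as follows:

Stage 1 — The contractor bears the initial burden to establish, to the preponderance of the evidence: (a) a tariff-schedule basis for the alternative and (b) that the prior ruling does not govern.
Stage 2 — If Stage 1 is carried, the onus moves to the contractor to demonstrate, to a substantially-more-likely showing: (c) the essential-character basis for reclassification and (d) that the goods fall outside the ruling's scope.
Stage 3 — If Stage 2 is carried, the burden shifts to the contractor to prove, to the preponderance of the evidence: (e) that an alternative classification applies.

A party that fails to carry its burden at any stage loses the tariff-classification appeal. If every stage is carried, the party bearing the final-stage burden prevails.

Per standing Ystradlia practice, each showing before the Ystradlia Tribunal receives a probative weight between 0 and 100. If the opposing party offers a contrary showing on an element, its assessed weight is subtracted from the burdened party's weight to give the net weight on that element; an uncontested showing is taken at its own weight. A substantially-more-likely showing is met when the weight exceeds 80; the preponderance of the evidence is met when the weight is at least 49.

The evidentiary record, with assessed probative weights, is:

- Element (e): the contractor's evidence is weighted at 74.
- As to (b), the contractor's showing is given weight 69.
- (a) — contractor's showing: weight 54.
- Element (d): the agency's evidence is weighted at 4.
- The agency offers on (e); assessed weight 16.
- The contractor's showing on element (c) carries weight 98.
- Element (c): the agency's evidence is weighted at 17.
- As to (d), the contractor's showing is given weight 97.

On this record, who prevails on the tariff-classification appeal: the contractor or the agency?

contractor

Stage 1 — burden on contractor; standard: the preponderance of the evidence (weight is at least 49).
    (a): 54 ≥ 49 [met]
    (b): 69 ≥ 49 [met]
  All elements met. The contractor retains the burden for Stage 2.
Stage 2 — burden on contractor; standard: a substantially-more-likely showing (weight exceeds 80).
    (c): 98 − 17 = 81 > 80 [met]
    (d): 97 − 4 = 93 > 80 [met]
  Stage 2 carried; the burden remains with the contractor.
Stage 3 — burden on contractor; standard: the preponderance of the evidence (weight is at least 49).
    (e): 74 − 16 = 58 ≥ 49 [met]
  The contractor carries the last stage.
Every stage carried; the contractor prevails.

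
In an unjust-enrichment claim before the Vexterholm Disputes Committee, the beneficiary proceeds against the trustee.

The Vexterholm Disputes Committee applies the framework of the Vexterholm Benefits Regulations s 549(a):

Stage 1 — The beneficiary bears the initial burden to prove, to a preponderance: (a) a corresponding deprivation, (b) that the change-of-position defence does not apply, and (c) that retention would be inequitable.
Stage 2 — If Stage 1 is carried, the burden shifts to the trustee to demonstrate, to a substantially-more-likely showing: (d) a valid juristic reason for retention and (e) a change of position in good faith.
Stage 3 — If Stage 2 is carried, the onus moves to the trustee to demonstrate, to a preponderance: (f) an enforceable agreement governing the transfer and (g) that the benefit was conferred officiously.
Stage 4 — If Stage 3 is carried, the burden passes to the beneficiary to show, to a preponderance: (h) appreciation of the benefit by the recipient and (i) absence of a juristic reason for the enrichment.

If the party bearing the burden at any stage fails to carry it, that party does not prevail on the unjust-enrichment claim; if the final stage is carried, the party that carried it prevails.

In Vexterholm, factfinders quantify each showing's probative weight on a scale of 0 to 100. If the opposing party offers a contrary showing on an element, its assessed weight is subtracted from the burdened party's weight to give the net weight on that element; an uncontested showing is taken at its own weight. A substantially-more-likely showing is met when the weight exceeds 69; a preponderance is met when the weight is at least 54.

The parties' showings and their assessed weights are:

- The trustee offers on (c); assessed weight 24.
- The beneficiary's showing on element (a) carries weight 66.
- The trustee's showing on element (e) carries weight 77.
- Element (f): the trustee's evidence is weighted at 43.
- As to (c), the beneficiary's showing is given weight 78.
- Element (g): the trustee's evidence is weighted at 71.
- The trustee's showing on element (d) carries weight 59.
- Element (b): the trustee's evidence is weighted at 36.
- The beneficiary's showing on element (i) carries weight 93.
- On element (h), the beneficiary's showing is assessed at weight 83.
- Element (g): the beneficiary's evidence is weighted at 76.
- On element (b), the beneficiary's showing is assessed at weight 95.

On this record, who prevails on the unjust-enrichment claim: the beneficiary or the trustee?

beneficiary

Stage 1 — burden on beneficiary; standard: a preponderance (weight is at least 54).
    (a): 66 ≥ 54 [met]
    (b): 95 − 36 = 59 ≥ 54 [met]
    (c): 78 − 24 = 54 ≥ 54 [met]
  The beneficiary carries Stage 1; the trustee now bears the burden.
Stage 2 — burden on trustee; standard: a substantially-more-likely showing (weight exceeds 69).
    (d): 59 ≤ 69 [not met]
    (e): 77 > 69 [met]
  Not every element is met, so the trustee fails to carry Stage 2.
The analysis ends at Stage 2; the beneficiary prevails.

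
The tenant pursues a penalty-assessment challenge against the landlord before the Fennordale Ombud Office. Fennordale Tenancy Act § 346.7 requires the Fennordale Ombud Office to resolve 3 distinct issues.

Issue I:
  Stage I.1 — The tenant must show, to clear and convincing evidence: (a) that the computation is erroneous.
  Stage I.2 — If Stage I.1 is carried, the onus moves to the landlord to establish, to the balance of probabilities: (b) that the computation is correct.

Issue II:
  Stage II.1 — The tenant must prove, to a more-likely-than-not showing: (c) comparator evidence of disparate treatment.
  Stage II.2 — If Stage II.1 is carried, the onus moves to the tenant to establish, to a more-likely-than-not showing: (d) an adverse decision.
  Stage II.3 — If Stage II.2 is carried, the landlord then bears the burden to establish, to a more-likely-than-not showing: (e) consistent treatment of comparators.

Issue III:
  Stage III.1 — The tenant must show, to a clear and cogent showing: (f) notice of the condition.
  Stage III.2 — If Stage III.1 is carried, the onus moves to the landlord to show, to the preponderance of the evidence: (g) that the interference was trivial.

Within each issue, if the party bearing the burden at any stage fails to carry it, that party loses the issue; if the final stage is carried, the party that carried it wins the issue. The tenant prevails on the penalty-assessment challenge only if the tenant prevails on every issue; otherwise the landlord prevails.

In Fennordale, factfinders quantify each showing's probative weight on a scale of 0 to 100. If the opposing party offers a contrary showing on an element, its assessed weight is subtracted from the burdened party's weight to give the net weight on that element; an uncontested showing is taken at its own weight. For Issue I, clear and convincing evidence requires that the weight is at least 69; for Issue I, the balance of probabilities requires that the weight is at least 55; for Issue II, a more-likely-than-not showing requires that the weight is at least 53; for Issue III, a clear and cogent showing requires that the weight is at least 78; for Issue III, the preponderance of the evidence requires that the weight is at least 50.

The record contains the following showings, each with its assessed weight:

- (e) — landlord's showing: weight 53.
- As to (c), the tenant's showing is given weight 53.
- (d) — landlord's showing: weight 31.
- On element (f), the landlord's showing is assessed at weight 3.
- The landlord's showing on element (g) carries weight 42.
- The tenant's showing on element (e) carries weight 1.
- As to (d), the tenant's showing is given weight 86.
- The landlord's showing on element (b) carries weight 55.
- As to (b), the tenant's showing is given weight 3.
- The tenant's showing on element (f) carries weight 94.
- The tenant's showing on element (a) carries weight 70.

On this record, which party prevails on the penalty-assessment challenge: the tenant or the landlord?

tenant

— Issue I —
Stage I.1 (tenant, clear and convincing evidence, weight is at least 69): (a) 70 ≥ 69 — meets.
  The tenant carries Stage I.1; the landlord now bears the burden.
Stage I.2 (landlord, the balance of probabilities, weight is at least 55): (b) net 55−3=52 < 55 — fails.
  Stage I.2 not carried; the landlord fails its burden.
The tenant prevails on this issue.
— Issue II —
Stage II.1 — burden on tenant; standard: a more-likely-than-not showing (weight is at least 53).
    (c): 53 ≥ 53 [met]
  Stage II.1 carried; the burden remains with the tenant.
Stage II.2 — burden on tenant; standard: a more-likely-than-not showing (weight is at least 53).
    (d): 86 − 31 = 55 ≥ 53 [met]
  All elements met. The burden passes to the landlord.
Stage II.3 — burden on landlord; standard: a more-likely-than-not showing (weight is at least 53).
    (e): 53 − 1 = 52 < 53 [not met]
  Stage II.3 not carried; the landlord fails its burden.
So the tenant prevails on this issue.
— Issue III —
Stage III.1 (tenant, a clear and cogent showing, weight is at least 78): (f) net 94−3=91 ≥ 78 — meets.
  All elements met. The burden passes to the landlord.
Stage III.2 (landlord, the preponderance of the evidence, weight is at least 50): (g) 42 < 50 — fails.
  Not every element is met, so the landlord fails to carry Stage III.2.
The tenant prevails on this issue.
Per-issue: Issue I → tenant; Issue II → tenant; Issue III → tenant. The tenant must prevail on every issue; overall, the tenant prevails.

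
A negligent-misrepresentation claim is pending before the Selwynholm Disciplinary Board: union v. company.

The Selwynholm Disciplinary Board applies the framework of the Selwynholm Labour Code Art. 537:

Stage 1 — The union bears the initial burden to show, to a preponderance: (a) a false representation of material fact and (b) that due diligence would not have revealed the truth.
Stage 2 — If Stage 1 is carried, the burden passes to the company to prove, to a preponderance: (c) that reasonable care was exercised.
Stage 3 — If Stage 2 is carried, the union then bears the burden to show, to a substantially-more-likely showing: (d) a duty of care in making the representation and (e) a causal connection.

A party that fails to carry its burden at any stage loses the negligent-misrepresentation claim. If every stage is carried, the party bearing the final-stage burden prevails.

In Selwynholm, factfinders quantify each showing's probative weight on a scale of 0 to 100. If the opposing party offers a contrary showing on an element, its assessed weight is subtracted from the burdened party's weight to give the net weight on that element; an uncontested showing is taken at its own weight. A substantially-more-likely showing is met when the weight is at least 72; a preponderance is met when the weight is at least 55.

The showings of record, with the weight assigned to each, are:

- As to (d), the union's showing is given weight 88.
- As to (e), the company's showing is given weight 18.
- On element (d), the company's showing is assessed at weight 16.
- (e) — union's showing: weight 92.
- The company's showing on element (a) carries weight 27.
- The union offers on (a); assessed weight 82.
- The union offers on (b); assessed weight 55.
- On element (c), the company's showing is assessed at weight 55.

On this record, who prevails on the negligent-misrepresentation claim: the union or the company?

union

Stage 1 (union, a preponderance, weight is at least 55): (a) net 82−27=55 ≥ 55 — meets; (b) 55 ≥ 55 — meets.
  Stage 1 carried; the burden shifts to the company.
Stage 2 (company, a preponderance, weight is at least 55): (c) 55 ≥ 55 — meets.
  Stage 2 is satisfied; the onus moves to the union.
Stage 3 (union, a substantially-more-likely showing, weight is at least 72): (d) net 88−16=72 ≥ 72 — meets; (e) net 92−18=74 ≥ 72 — meets.
  All elements met at the final stage.
With every stage satisfied, the union prevails.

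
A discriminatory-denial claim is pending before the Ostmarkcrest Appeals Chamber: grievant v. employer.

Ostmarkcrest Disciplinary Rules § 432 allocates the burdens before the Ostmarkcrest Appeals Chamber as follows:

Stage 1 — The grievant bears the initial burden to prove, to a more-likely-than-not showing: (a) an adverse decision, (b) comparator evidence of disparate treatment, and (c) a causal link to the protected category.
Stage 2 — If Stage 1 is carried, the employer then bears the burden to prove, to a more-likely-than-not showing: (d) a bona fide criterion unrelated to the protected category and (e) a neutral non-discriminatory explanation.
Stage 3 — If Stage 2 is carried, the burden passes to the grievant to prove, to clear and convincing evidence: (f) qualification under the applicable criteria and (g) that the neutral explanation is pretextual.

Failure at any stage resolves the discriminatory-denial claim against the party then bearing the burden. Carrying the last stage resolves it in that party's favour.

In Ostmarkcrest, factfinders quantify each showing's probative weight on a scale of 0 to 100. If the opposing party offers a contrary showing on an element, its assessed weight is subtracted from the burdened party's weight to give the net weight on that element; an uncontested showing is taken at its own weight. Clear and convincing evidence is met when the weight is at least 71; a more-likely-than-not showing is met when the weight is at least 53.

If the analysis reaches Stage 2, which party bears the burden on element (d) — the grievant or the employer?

Stage 2's rule assigns the burden to the employer (to a more-likely-than-not showing).

employer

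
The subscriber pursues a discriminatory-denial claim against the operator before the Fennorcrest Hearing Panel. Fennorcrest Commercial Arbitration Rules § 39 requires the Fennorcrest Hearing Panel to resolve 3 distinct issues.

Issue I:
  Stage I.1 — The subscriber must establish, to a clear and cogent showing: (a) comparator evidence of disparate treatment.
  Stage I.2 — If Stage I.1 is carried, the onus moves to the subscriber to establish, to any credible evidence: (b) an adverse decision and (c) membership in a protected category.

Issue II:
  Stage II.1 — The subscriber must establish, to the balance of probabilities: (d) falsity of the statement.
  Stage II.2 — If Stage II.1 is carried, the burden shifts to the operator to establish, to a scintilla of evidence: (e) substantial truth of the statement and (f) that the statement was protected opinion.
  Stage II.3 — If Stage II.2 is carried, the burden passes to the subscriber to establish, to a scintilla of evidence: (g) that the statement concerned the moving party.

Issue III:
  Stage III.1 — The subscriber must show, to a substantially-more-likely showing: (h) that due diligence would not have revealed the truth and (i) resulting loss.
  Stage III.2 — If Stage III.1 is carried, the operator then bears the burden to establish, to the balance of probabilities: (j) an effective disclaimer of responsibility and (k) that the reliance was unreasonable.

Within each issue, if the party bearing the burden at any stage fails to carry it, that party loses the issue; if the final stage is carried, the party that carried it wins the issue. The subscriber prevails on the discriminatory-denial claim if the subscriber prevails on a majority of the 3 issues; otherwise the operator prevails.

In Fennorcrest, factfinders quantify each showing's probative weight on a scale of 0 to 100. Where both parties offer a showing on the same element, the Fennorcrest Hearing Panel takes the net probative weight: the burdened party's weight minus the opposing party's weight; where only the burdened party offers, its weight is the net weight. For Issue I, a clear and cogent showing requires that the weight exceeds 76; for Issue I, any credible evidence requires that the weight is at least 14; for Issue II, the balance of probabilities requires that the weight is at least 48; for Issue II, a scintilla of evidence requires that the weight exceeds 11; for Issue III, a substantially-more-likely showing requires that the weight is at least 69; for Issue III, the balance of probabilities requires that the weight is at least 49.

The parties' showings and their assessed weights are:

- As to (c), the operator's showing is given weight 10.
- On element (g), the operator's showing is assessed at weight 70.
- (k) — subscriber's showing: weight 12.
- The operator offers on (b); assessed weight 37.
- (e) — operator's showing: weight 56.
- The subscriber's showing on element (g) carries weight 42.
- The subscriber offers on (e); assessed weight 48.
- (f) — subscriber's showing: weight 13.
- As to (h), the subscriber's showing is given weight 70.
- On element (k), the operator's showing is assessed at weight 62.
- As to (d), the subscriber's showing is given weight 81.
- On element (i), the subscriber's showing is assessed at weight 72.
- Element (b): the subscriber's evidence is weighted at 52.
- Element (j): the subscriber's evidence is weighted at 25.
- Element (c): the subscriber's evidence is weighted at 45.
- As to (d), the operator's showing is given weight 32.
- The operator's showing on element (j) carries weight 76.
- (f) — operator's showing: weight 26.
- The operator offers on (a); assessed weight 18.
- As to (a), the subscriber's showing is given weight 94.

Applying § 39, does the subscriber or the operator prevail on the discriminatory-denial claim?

operator

— Issue I —
Stage I.1 — burden on subscriber; standard: a clear and cogent showing (weight exceeds 76).
    (a): 94 − 18 = 76 ≤ 76 [not met]
  Not every element is met, so the subscriber fails to carry Stage I.1.
The analysis ends at Stage I.1; the operator prevails on this issue.
— Issue II —
Stage II.1 (subscriber, the balance of probabilities, weight is at least 48): (d) net 81−32=49 ≥ 48 — meets.
  The subscriber carries Stage II.1; the operator now bears the burden.
Stage II.2 (operator, a scintilla of evidence, weight exceeds 11): (e) net 56−48=8 ≤ 11 — fails; (f) net 26−13=13 > 11 — meets.
  Not every element is met, so the operator fails to carry Stage II.2.
The subscriber prevails on this issue.
— Issue III —
Stage III.1 (subscriber, a substantially-more-likely showing, weight is at least 69): (h) 70 ≥ 69 — meets; (i) 72 ≥ 69 — meets.
  All elements met. The burden passes to the operator.
Stage III.2 (operator, the balance of probabilities, weight is at least 49): (j) net 76−25=51 ≥ 49 — meets; (k) net 62−12=50 ≥ 49 — meets.
  Stage III.2 carried; the final stage is satisfied.
All stages carried — the operator prevails on this issue.
Per-issue: Issue I → operator; Issue II → subscriber; Issue III → operator. The subscriber must prevail on a majority of issues; overall, the operator prevails.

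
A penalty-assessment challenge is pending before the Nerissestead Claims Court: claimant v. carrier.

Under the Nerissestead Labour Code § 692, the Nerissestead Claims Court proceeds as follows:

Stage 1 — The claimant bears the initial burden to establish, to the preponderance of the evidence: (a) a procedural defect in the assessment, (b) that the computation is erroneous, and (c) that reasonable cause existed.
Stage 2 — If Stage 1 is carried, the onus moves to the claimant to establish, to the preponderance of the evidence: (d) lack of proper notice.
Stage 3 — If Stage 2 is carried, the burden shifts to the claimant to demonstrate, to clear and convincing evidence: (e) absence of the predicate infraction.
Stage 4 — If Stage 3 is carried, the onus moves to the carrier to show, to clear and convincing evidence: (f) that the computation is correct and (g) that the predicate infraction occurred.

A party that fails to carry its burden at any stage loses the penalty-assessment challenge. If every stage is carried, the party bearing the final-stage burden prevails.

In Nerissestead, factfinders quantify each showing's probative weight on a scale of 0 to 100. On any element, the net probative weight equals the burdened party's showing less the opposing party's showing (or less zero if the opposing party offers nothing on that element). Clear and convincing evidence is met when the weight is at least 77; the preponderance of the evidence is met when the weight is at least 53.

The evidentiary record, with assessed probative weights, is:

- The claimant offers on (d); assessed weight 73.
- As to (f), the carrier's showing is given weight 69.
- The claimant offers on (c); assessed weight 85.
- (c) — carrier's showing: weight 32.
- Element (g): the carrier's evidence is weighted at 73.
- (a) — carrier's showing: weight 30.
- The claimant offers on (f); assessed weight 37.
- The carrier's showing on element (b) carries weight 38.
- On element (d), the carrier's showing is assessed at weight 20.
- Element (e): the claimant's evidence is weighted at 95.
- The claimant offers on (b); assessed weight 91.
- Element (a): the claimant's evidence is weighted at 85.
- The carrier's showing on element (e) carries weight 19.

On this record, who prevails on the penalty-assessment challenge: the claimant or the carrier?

carrier

At Stage 1 the claimant must meet the preponderance of the evidence (weight is at least 53): on (a) the weight is 85 less the opposing 30 gives net 55, which does reach 53, so (a) meets the standard; on (b) the weight is 91 less the opposing 38 gives net 53, which does reach 53, so (b) meets the standard; on (c) the weight is 85 less the opposing 32 gives net 53, which does reach 53, so (c) meets the standard.
  All elements met. The claimant retains the burden for Stage 2.
At Stage 2 the claimant must meet the preponderance of the evidence (weight is at least 53): on (d) the weight is 73 less the opposing 20 gives net 53, which does reach 53, so (d) meets the standard.
  All elements met. The claimant retains the burden for Stage 3.
At Stage 3 the claimant must meet clear and convincing evidence (weight is at least 77): on (e) the weight is 95 less the opposing 19 gives net 76, < 77, so (e) does not meet the standard.
  Not every element is met, so the claimant fails to carry Stage 3.
The analysis ends at Stage 3; the carrier prevails.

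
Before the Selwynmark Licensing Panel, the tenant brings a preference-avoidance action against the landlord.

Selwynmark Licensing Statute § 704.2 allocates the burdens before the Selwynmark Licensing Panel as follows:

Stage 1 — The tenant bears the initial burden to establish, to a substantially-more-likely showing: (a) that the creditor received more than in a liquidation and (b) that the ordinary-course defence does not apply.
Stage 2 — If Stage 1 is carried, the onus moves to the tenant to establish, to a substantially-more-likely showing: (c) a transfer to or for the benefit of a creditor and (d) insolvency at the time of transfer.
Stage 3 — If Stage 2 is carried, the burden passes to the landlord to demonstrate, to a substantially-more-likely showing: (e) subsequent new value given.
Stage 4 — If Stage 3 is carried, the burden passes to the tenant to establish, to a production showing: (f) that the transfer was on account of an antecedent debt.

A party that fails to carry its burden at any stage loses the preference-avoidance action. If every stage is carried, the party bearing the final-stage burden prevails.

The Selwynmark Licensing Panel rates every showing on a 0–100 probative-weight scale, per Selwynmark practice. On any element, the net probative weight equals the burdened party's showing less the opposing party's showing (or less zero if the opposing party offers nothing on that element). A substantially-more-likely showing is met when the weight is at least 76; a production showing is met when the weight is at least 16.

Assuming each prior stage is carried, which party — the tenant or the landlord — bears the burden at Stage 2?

tenant

Stage 2's rule assigns the burden to the tenant (to a substantially-more-likely showing).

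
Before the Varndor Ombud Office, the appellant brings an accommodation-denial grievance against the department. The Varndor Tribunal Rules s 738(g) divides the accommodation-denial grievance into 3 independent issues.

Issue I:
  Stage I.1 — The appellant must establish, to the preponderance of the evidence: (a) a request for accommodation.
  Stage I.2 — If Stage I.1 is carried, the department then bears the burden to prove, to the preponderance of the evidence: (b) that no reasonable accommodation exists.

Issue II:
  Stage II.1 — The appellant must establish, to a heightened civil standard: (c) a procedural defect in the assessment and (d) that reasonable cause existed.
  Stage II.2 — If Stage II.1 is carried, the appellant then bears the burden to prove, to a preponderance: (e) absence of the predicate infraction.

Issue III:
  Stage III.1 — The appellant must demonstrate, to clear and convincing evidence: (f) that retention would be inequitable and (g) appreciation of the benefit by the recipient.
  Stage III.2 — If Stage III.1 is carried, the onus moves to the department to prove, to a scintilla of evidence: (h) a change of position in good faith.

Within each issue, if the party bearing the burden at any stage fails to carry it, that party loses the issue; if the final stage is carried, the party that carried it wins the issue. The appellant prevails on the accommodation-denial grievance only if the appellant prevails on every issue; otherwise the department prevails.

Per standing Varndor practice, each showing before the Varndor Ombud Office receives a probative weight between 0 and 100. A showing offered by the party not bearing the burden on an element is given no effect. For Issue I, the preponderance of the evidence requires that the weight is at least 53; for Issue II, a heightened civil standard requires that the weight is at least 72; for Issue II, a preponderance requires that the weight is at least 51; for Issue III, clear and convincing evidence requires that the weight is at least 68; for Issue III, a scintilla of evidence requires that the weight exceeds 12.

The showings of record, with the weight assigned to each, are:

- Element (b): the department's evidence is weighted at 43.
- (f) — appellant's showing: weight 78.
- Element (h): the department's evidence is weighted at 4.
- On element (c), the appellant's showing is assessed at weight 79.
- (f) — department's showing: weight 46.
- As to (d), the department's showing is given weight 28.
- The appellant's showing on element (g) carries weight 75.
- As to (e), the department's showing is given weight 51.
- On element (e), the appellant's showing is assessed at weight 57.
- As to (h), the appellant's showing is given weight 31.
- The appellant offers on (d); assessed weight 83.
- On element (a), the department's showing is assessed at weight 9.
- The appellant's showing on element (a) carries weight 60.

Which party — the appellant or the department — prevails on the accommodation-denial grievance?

appellant

— Issue I —
At Stage I.1 the appellant must meet the preponderance of the evidence (weight is at least 53): on (a) the weight is 60 (the department's 9 is given no effect), ≥ 53, so (a) meets the standard.
  The appellant carries Stage I.1; the department now bears the burden.
At Stage I.2 the department must meet the preponderance of the evidence (weight is at least 53): on (b) the weight is 43, which does not reach 53, so (b) does not meet the standard.
  The department does not carry Stage I.2.
So the appellant prevails on this issue.
— Issue II —
Stage II.1 (appellant, a heightened civil standard, weight is at least 72): (c) 79 ≥ 72 — meets; (d) 83 (department's 28 disregarded) ≥ 72 — meets.
  Stage II.1 carried; the burden remains with the appellant.
Stage II.2 (appellant, a preponderance, weight is at least 51): (e) 57 (department's 51 disregarded) ≥ 51 — meets.
  All elements met at the final stage.
All stages carried — the appellant prevails on this issue.
— Issue III —
At Stage III.1 the appellant must meet clear and convincing evidence (weight is at least 68): on (f) the weight is 78 (the department's 46 is given no effect), which does reach 68, so (f) meets the standard; on (g) the weight is 75, which does reach 68, so (g) meets the standard.
  Stage III.1 is satisfied; the onus moves to the department.
At Stage III.2 the department must meet a scintilla of evidence (weight exceeds 12): on (h) the weight is 4 (the appellant's 31 is given no effect), which does not exceed 12, so (h) does not meet the standard.
  Stage III.2 not carried; the department fails its burden.
The appellant prevails on this issue.
Per-issue: Issue I → appellant; Issue II → appellant; Issue III → appellant. The appellant must prevail on every issue; overall, the appellant prevails.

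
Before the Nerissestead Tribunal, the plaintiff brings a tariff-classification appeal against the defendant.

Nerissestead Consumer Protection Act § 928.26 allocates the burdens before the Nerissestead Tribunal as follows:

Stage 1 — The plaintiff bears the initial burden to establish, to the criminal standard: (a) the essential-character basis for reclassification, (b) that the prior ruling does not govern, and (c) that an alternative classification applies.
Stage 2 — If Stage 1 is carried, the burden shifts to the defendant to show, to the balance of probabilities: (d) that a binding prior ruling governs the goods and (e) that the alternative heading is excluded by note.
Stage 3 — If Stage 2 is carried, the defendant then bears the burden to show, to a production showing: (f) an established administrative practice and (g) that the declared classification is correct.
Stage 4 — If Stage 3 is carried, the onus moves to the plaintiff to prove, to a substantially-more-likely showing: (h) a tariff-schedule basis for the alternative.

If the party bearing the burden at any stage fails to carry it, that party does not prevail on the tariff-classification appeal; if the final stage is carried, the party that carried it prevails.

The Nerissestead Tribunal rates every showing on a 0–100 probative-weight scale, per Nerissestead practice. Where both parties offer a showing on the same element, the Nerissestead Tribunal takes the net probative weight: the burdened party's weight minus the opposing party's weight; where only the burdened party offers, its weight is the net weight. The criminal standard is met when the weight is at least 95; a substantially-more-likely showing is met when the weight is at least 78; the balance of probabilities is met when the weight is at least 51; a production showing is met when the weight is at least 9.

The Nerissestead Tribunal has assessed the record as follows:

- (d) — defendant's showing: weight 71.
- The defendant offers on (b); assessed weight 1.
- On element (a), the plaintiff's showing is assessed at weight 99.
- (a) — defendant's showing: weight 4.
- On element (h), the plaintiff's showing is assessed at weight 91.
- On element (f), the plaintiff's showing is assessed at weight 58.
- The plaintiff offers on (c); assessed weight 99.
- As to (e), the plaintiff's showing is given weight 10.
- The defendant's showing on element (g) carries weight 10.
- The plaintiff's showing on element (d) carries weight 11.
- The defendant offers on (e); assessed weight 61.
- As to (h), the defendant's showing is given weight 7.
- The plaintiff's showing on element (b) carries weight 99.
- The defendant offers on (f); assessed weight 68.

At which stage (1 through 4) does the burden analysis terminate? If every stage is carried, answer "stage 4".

stage 4

Stage 1 (plaintiff, the criminal standard, weight is at least 95): (a) net 99−4=95 ≥ 95 — meets; (b) net 99−1=98 ≥ 95 — meets; (c) 99 ≥ 95 — meets.
  Stage 1 is satisfied; the onus moves to the defendant.
Stage 2 (defendant, the balance of probabilities, weight is at least 51): (d) net 71−11=60 ≥ 51 — meets; (e) net 61−10=51 ≥ 51 — meets.
  All elements met. The defendant retains the burden for Stage 3.
Stage 3 (defendant, a production showing, weight is at least 9): (f) net 68−58=10 ≥ 9 — meets; (g) 10 ≥ 9 — meets.
  The defendant carries Stage 3; the plaintiff now bears the burden.
Stage 4 (plaintiff, a substantially-more-likely showing, weight is at least 78): (h) net 91−7=84 ≥ 78 — meets.
  The plaintiff carries the last stage.
Every stage carried; the plaintiff prevails.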